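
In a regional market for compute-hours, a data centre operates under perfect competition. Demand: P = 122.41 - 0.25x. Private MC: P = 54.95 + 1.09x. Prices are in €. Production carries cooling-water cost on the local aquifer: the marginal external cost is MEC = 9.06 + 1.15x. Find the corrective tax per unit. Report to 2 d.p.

Social marginal cost = private MC + MEC = 64.01 + 2.24x.
Set SMC = demand: 64.01 + 2.24x = 122.41 - 0.25x → x* = 23.4538.
The Pigouvian tax equals MEC at x*: 9.06 + 1.15×23.4538 = 36.0319.

tax = €36.03 per unit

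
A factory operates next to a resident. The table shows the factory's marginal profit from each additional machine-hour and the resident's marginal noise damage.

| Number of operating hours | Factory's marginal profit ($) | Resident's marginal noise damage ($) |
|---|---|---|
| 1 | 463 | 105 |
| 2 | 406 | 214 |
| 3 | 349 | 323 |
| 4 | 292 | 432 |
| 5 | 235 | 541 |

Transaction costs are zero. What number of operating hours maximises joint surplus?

3

Bargaining reaches the level where marginal profit last exceeds marginal noise damage.
That holds through level 3 (349 ≥ 323) but not at 4 (292 < 432).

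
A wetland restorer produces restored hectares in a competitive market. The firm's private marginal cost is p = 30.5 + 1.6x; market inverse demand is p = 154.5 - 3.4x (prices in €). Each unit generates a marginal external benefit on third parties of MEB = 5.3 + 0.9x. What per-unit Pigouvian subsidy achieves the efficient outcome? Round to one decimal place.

Social marginal cost = private MC − MEB = 25.2 + 0.7x.
Set SMC = demand: 25.2 + 0.7x = 154.5 - 3.4x → x* = 31.5366.
The Pigouvian subsidy equals MEB at x*: 5.3 + 0.9×31.5366 = 33.6829.

subsidy = €33.7 per unit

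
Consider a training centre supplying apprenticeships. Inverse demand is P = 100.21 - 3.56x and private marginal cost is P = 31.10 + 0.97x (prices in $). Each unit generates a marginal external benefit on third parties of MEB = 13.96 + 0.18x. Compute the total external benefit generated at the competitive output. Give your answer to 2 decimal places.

Market equilibrium (private): 31.10 + 0.97x = 100.21 - 3.56x → x_m = 15.2561.
Total external benefit = ∫₀^{x_m} (13.96 + 0.18x) dx = 13.96×15.2561 + ½×0.18×15.2561² = 233.9225.

$233.92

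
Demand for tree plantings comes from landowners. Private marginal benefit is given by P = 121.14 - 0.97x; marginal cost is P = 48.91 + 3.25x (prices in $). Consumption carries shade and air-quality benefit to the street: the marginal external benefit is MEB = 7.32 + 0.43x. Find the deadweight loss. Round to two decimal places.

DWL = $28.43

Market equilibrium (private): 48.91 + 3.25x = 121.14 - 0.97x → x_m = 17.1161.
Social marginal benefit = demand + MEB = 128.46 - 0.54x.
Set SMB = MC: 128.46 - 0.54x = 48.91 + 3.25x → x* = 20.9894.
The welfare-loss triangle has base |x_m − x*| and height MEB(x_m) (the vertical gap between SMB and MC is zero at x* and MEB at x_m).
DWL = ½ × 3.8733 × 14.6799 = 28.4298.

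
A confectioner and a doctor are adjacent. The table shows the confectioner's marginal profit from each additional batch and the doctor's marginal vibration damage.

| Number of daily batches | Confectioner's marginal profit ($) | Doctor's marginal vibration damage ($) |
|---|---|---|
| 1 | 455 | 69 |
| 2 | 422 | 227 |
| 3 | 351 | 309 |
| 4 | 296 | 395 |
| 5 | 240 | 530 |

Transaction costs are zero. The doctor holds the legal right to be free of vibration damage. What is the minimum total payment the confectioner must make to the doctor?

$605

Efficient level: marginal profit ≥ marginal vibration damage through level 3, so k* = 3.
With the doctor holding the right, the confectioner must at least compensate total damage at k*: 69 + 227 + 309 = 605.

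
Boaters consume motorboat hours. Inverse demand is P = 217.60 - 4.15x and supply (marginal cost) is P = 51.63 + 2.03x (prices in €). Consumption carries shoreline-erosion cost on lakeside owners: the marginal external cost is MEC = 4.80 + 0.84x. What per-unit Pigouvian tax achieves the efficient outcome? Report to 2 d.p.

Social marginal benefit = demand − MEC = 212.80 - 4.99x.
Set SMB = MC: 212.80 - 4.99x = 51.63 + 2.03x → x* = 22.9587.
The Pigouvian tax equals MEC at x*: 4.80 + 0.84×22.9587 = 24.0853.

tax = €24.09 per unit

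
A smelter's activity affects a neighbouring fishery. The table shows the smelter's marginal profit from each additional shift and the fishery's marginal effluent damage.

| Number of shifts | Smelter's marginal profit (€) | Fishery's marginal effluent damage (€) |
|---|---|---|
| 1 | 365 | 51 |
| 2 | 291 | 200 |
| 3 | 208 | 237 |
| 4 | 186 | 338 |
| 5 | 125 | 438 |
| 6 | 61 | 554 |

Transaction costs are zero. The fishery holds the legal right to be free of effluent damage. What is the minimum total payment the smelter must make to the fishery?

Efficient level: marginal profit ≥ marginal effluent damage through level 2, so k* = 2.
With the fishery holding the right, the smelter must at least compensate total damage at k*: 51 + 200 = 251.

€251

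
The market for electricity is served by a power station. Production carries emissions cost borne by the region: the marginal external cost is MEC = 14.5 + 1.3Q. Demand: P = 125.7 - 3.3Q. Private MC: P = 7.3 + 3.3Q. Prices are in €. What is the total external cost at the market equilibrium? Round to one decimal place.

€469.3

Market equilibrium (private): 7.3 + 3.3Q = 125.7 - 3.3Q → Q_m = 17.9394.
Total external cost = ∫₀^{Q_m} (14.5 + 1.3Q) dQ = 14.5×17.9394 + ½×1.3×17.9394² = 469.3056.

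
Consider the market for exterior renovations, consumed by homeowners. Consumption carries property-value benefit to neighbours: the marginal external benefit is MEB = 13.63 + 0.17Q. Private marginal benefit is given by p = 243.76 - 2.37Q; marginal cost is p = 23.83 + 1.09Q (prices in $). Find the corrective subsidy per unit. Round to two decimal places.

subsidy = $25.70 per unit

Social marginal benefit = demand + MEB = 257.39 - 2.20Q.
Set SMB = MC: 257.39 - 2.20Q = 23.83 + 1.09Q → Q* = 70.9909.
The Pigouvian subsidy equals MEB at Q*: 13.63 + 0.17×70.9909 = 25.6985.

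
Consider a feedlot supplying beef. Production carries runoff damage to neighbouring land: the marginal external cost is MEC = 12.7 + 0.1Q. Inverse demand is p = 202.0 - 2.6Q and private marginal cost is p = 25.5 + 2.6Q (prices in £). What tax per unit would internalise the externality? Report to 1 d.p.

Social marginal cost = private MC + MEC = 38.2 + 2.7Q.
Set SMC = demand: 38.2 + 2.7Q = 202.0 - 2.6Q → Q* = 30.9057.
The Pigouvian tax equals MEC at Q*: 12.7 + 0.1×30.9057 = 15.7906.

tax = £15.8 per unit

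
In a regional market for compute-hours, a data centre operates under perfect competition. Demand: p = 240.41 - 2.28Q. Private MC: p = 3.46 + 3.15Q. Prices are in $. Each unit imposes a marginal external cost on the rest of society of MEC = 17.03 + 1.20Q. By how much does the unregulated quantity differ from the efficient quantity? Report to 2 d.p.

Market equilibrium (private): 3.46 + 3.15Q = 240.41 - 2.28Q → Q_m = 43.6372.
Social marginal cost = private MC + MEC = 20.49 + 4.35Q.
Set SMC = demand: 20.49 + 4.35Q = 240.41 - 2.28Q → Q* = 33.1704.
Gap = |43.6372 − 33.1704| = 10.4668.

10.47 units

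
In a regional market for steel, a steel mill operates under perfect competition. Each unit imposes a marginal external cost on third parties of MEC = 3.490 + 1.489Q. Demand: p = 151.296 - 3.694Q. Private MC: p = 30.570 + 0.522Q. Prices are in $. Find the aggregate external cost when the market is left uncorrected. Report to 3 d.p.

Market equilibrium (private): 30.570 + 0.522Q = 151.296 - 3.694Q → Q_m = 28.6352.
Total external cost = ∫₀^{Q_m} (3.490 + 1.489Q) dQ = 3.490×28.6352 + ½×1.489×28.6352² = 710.4080.

$710.408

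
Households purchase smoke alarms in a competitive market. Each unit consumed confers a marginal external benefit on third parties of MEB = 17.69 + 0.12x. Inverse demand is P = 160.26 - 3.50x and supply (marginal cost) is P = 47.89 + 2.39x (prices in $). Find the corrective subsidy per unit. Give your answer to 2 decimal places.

Social marginal benefit = demand + MEB = 177.95 - 3.38x.
Set SMB = MC: 177.95 - 3.38x = 47.89 + 2.39x → x* = 22.5407.
The Pigouvian subsidy equals MEB at x*: 17.69 + 0.12×22.5407 = 20.3949.

subsidy = $20.39 per unit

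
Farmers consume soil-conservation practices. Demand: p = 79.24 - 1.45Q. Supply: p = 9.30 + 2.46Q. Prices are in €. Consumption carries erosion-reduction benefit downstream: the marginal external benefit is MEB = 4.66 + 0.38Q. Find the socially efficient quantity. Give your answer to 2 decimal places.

Social marginal benefit = demand + MEB = 83.90 - 1.07Q.
Set SMB = MC: 83.90 - 1.07Q = 9.30 + 2.46Q → Q* = 21.1331.

Q* = 21.13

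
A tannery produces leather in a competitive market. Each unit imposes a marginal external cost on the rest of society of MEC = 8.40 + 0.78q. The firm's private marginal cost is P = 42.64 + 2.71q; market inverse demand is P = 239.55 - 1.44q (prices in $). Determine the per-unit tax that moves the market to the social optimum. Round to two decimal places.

tax = $38.23 per unit

Social marginal cost = private MC + MEC = 51.04 + 3.49q.
Set SMC = demand: 51.04 + 3.49q = 239.55 - 1.44q → q* = 38.2373.
The Pigouvian tax equals MEC at q*: 8.40 + 0.78×38.2373 = 38.2251.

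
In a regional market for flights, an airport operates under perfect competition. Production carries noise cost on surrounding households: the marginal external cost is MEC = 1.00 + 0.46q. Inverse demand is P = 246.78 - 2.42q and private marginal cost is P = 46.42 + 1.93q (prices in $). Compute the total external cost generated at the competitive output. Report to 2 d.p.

$534.01

Market equilibrium (private): 46.42 + 1.93q = 246.78 - 2.42q → q_m = 46.0598.
Total external cost = ∫₀^{q_m} (1.00 + 0.46q) dq = 1.00×46.0598 + ½×0.46×46.0598² = 534.0060.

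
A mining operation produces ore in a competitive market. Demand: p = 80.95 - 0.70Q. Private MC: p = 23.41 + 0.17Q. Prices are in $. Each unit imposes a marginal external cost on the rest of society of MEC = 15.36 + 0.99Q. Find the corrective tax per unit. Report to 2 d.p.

Social marginal cost = private MC + MEC = 38.77 + 1.16Q.
Set SMC = demand: 38.77 + 1.16Q = 80.95 - 0.70Q → Q* = 22.6774.
The Pigouvian tax equals MEC at Q*: 15.36 + 0.99×22.6774 = 37.8106.

tax = $37.81 per unit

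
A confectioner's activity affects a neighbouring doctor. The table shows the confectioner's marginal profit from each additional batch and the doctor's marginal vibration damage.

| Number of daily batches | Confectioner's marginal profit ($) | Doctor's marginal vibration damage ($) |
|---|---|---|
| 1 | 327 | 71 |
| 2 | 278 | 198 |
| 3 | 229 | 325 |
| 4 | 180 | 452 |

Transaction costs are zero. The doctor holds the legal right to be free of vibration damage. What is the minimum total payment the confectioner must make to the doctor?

Efficient level: marginal profit ≥ marginal vibration damage through level 2, so k* = 2.
With the doctor holding the right, the confectioner must at least compensate total damage at k*: 71 + 198 = 269.

$269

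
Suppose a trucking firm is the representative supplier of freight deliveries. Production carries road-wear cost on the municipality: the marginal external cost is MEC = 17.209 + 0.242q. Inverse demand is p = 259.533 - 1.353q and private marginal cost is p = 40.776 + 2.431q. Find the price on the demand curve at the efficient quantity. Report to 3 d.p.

Social marginal cost = private MC + MEC = 57.985 + 2.673q.
Set SMC = demand: 57.985 + 2.673q = 259.533 - 1.353q → q* = 50.0616.
Consumer price on the demand curve at q*: 259.533 − 1.353×50.0616 = 191.7997.

P = 191.800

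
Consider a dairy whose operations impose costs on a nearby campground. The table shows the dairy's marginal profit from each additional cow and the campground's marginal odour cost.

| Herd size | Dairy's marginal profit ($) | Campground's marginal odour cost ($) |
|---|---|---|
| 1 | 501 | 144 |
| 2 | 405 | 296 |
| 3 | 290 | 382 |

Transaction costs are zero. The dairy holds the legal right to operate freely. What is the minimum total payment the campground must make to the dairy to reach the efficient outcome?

Left alone the dairy would choose level 3 (marginal profit stays positive).
Efficient level: k* = 2 (marginal profit ≥ marginal odour cost through 2).
The campground must at least cover the dairy's forgone profit from cutting 3→2: 290 = 290.

$290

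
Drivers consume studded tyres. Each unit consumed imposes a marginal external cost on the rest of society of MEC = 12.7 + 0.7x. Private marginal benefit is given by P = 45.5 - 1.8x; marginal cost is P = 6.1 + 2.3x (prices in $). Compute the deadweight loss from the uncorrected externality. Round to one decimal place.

Market equilibrium (private): 6.1 + 2.3x = 45.5 - 1.8x → x_m = 9.6098.
Social marginal benefit = demand − MEC = 32.8 - 2.5x.
Set SMB = MC: 32.8 - 2.5x = 6.1 + 2.3x → x* = 5.5625.
The welfare-loss triangle has base |x_m − x*| and height MEC(x_m) (the vertical gap between SMB and MC is zero at x* and MEC at x_m).
DWL = ½ × 4.0473 × 19.4268 = 39.3130.

DWL = $39.3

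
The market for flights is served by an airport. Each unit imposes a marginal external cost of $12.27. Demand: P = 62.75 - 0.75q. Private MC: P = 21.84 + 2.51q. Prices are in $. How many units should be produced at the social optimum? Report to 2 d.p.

q* = 8.79

Social marginal cost = private MC + MEC = 34.11 + 2.51q.
Set SMC = demand: 34.11 + 2.51q = 62.75 - 0.75q → q* = 8.7853.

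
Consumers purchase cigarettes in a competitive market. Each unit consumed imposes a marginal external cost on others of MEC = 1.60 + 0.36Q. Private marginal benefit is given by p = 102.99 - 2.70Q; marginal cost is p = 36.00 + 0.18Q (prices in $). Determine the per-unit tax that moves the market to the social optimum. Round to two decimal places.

Social marginal benefit = demand − MEC = 101.39 - 3.06Q.
Set SMB = MC: 101.39 - 3.06Q = 36.00 + 0.18Q → Q* = 20.1821.
The Pigouvian tax equals MEC at Q*: 1.60 + 0.36×20.1821 = 8.8656.

tax = $8.87 per unit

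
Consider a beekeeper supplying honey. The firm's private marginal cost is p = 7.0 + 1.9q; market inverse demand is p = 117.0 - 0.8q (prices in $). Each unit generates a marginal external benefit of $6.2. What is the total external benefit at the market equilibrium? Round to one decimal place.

$252.6

Market equilibrium (private): 7.0 + 1.9q = 117.0 - 0.8q → q_m = 40.7407.
Total external benefit = MEB × q_m = 6.2 × 40.7407 = 252.5923.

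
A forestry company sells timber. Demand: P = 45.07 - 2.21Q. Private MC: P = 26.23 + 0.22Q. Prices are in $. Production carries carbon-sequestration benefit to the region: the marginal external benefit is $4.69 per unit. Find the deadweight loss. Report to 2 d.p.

DWL = $4.53

Market equilibrium (private): 26.23 + 0.22Q = 45.07 - 2.21Q → Q_m = 7.7531.
Social marginal cost = private MC − MEB = 21.54 + 0.22Q.
Set SMC = demand: 21.54 + 0.22Q = 45.07 - 2.21Q → Q* = 9.6831.
The welfare-loss triangle has base |Q_m − Q*| and height MEB(Q_m) (the vertical gap between SMC and demand is zero at Q* and MEB at Q_m).
DWL = ½ × 1.9300 × 4.6900 = 4.5259.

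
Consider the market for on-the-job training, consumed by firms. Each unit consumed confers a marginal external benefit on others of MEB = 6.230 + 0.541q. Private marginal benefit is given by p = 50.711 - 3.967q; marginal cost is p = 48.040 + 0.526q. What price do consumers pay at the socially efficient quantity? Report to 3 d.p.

Social marginal benefit = demand + MEB = 56.941 - 3.426q.
Set SMB = MC: 56.941 - 3.426q = 48.040 + 0.526q → q* = 2.2523.
Consumer price on the demand curve at q*: 50.711 − 3.967×2.2523 = 41.7761.

P = 41.776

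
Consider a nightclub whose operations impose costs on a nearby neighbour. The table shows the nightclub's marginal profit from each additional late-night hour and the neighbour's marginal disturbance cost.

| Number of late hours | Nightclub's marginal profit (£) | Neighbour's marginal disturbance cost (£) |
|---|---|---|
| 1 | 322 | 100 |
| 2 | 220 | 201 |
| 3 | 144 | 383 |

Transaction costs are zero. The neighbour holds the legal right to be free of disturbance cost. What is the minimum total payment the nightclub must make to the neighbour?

£301

Efficient level: marginal profit ≥ marginal disturbance cost through level 2, so k* = 2.
With the neighbour holding the right, the nightclub must at least compensate total damage at k*: 100 + 201 = 301.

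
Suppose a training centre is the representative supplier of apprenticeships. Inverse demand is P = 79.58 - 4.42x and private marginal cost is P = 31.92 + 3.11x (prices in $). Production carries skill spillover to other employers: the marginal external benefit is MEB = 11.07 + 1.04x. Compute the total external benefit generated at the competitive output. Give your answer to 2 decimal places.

Market equilibrium (private): 31.92 + 3.11x = 79.58 - 4.42x → x_m = 6.3293.
Total external benefit = ∫₀^{x_m} (11.07 + 1.04x) dx = 11.07×6.3293 + ½×1.04×6.3293² = 90.8966.

$90.90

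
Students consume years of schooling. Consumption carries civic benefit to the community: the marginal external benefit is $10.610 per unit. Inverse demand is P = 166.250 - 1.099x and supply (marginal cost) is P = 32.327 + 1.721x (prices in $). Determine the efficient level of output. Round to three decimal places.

x* = 51.253

Social marginal benefit = demand + MEB = 176.860 - 1.099x.
Set SMB = MC: 176.860 - 1.099x = 32.327 + 1.721x → x* = 51.2528.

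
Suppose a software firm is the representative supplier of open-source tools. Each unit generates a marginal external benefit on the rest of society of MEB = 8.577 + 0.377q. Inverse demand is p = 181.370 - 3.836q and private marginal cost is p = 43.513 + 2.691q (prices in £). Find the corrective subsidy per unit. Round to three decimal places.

subsidy = £17.554 per unit

Social marginal cost = private MC − MEB = 34.936 + 2.314q.
Set SMC = demand: 34.936 + 2.314q = 181.370 - 3.836q → q* = 23.8104.
The Pigouvian subsidy equals MEB at q*: 8.577 + 0.377×23.8104 = 17.5535.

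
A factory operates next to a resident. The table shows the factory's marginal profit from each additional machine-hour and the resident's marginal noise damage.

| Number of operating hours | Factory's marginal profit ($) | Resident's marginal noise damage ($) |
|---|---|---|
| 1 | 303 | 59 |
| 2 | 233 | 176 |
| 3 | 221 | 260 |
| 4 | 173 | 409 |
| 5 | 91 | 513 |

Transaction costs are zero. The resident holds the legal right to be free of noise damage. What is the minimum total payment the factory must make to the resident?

Efficient level: marginal profit ≥ marginal noise damage through level 2, so k* = 2.
With the resident holding the right, the factory must at least compensate total damage at k*: 59 + 176 = 235.

$235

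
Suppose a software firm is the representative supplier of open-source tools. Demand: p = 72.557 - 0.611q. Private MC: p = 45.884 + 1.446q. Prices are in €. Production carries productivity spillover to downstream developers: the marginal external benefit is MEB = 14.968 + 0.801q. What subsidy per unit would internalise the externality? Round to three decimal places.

Social marginal cost = private MC − MEB = 30.916 + 0.645q.
Set SMC = demand: 30.916 + 0.645q = 72.557 - 0.611q → q* = 33.1537.
The Pigouvian subsidy equals MEB at q*: 14.968 + 0.801×33.1537 = 41.5241.

subsidy = €41.524 per unit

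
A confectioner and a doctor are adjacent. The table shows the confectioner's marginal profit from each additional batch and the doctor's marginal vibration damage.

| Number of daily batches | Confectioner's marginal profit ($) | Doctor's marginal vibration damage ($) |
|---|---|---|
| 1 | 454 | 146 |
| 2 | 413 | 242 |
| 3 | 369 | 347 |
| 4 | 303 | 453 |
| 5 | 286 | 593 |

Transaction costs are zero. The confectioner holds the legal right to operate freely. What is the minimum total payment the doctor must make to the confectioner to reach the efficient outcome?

Left alone the confectioner would choose level 5 (marginal profit stays positive).
Efficient level: k* = 3 (marginal profit ≥ marginal vibration damage through 3).
The doctor must at least cover the confectioner's forgone profit from cutting 5→3: 303 + 286 = 589.

$589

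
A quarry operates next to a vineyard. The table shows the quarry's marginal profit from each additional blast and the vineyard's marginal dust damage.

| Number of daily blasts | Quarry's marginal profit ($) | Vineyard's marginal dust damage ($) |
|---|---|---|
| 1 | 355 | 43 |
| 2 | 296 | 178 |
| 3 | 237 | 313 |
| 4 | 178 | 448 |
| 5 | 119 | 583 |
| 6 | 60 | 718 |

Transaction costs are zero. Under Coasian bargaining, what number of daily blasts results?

2

Bargaining reaches the level where marginal profit last exceeds marginal dust damage.
That holds through level 2 (296 ≥ 178) but not at 3 (237 < 313).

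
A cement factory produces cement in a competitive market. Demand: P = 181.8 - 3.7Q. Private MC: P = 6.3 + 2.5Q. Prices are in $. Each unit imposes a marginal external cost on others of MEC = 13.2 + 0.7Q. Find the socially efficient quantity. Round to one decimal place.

Q* = 23.5

Social marginal cost = private MC + MEC = 19.5 + 3.2Q.
Set SMC = demand: 19.5 + 3.2Q = 181.8 - 3.7Q → Q* = 23.5217.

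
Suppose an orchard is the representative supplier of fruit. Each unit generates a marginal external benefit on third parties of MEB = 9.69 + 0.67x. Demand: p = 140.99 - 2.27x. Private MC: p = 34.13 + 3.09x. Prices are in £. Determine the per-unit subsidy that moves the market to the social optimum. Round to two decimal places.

Social marginal cost = private MC − MEB = 24.44 + 2.42x.
Set SMC = demand: 24.44 + 2.42x = 140.99 - 2.27x → x* = 24.8507.
The Pigouvian subsidy equals MEB at x*: 9.69 + 0.67×24.8507 = 26.3400.

subsidy = £26.34 per unit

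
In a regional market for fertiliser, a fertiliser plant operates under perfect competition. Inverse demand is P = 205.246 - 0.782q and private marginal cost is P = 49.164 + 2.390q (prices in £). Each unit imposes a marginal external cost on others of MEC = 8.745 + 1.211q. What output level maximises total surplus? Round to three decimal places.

Social marginal cost = private MC + MEC = 57.909 + 3.601q.
Set SMC = demand: 57.909 + 3.601q = 205.246 - 0.782q → q* = 33.6156.

q* = 33.616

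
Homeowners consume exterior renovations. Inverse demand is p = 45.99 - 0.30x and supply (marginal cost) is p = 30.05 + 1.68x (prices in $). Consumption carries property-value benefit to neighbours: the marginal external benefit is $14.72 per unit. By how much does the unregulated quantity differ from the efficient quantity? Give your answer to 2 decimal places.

7.43 units

Market equilibrium (private): 30.05 + 1.68x = 45.99 - 0.30x → x_m = 8.0505.
Social marginal benefit = demand + MEB = 60.71 - 0.30x.
Set SMB = MC: 60.71 - 0.30x = 30.05 + 1.68x → x* = 15.4848.
Gap = |8.0505 − 15.4848| = 7.4343.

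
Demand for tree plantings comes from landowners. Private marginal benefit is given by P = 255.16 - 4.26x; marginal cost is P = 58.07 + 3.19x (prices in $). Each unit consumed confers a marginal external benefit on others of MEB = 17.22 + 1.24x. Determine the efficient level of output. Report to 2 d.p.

x* = 34.51

Social marginal benefit = demand + MEB = 272.38 - 3.02x.
Set SMB = MC: 272.38 - 3.02x = 58.07 + 3.19x → x* = 34.5105.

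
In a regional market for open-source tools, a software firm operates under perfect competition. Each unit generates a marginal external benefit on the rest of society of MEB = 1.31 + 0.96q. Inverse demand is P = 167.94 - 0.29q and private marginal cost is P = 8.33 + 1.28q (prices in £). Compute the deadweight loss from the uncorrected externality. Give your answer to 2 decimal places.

DWL = £8018.35

Market equilibrium (private): 8.33 + 1.28q = 167.94 - 0.29q → q_m = 101.6624.
Social marginal cost = private MC − MEB = 7.02 + 0.32q.
Set SMC = demand: 7.02 + 0.32q = 167.94 - 0.29q → q* = 263.8033.
Height of the DWL triangle at q_m is demand(q_m) − SMC(q_m) = MEB(q_m) = 98.9059.
DWL = ½ × 162.1409 × 98.9059 = 8018.3458.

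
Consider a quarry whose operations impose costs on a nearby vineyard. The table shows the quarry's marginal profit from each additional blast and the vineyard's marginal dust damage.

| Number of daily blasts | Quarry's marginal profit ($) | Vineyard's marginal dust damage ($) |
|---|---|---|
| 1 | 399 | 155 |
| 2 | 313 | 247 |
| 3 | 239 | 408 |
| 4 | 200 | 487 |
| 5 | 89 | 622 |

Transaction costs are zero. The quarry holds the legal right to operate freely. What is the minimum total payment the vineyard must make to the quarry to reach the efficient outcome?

$528

Left alone the quarry would choose level 5 (marginal profit stays positive).
Efficient level: k* = 2 (marginal profit ≥ marginal dust damage through 2).
The vineyard must at least cover the quarry's forgone profit from cutting 5→2: 239 + 200 + 89 = 528.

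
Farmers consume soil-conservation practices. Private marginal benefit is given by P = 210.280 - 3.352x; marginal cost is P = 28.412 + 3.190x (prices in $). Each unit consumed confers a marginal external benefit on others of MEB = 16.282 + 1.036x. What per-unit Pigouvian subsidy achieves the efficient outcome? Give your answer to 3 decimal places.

subsidy = $53.566 per unit

Social marginal benefit = demand + MEB = 226.562 - 2.316x.
Set SMB = MC: 226.562 - 2.316x = 28.412 + 3.190x → x* = 35.9880.
The Pigouvian subsidy equals MEB at x*: 16.282 + 1.036×35.9880 = 53.5656.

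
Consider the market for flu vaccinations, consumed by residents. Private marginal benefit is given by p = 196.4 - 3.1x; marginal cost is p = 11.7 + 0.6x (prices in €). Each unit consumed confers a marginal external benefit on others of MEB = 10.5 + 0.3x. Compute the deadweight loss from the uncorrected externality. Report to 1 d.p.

DWL = €95.4

Market equilibrium (private): 11.7 + 0.6x = 196.4 - 3.1x → x_m = 49.9189.
Social marginal benefit = demand + MEB = 206.9 - 2.8x.
Set SMB = MC: 206.9 - 2.8x = 11.7 + 0.6x → x* = 57.4118.
Height of the DWL triangle at x_m is SMB(x_m) − MC(x_m) = MEB(x_m) = 25.4757.
DWL = ½ × 7.4929 × 25.4757 = 95.4434.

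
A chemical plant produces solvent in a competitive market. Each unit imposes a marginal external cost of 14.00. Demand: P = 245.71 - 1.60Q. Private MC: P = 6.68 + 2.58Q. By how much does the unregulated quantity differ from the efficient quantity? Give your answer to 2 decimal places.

Market equilibrium (private): 6.68 + 2.58Q = 245.71 - 1.60Q → Q_m = 57.1842.
Social marginal cost = private MC + MEC = 20.68 + 2.58Q.
Set SMC = demand: 20.68 + 2.58Q = 245.71 - 1.60Q → Q* = 53.8349.
Gap = |57.1842 − 53.8349| = 3.3493.

3.35 units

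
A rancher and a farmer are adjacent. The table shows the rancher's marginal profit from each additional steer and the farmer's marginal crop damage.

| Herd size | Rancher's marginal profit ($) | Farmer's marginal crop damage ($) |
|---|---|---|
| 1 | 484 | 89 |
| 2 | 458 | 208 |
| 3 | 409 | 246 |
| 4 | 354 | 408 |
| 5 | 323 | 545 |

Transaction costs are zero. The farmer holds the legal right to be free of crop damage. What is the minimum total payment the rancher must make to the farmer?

Efficient level: marginal profit ≥ marginal crop damage through level 3, so k* = 3.
With the farmer holding the right, the rancher must at least compensate total damage at k*: 89 + 208 + 246 = 543.

$543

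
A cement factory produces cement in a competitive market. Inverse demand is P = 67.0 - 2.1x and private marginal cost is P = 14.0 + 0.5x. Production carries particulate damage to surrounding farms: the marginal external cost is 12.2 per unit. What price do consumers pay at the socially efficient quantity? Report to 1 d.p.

Social marginal cost = private MC + MEC = 26.2 + 0.5x.
Set SMC = demand: 26.2 + 0.5x = 67.0 - 2.1x → x* = 15.6923.
Consumer price on the demand curve at x*: 67.0 − 2.1×15.6923 = 34.0462.

P = 34.0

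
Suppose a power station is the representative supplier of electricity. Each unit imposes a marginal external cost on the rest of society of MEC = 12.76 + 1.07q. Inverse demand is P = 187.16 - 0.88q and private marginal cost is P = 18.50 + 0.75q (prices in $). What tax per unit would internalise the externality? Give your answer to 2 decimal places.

tax = $74.54 per unit

Social marginal cost = private MC + MEC = 31.26 + 1.82q.
Set SMC = demand: 31.26 + 1.82q = 187.16 - 0.88q → q* = 57.7407.
The Pigouvian tax equals MEC at q*: 12.76 + 1.07×57.7407 = 74.5425.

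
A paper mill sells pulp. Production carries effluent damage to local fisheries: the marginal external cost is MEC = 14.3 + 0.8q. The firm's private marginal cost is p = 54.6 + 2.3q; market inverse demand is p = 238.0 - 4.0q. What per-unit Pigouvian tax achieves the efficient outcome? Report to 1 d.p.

Social marginal cost = private MC + MEC = 68.9 + 3.1q.
Set SMC = demand: 68.9 + 3.1q = 238.0 - 4.0q → q* = 23.8169.
The Pigouvian tax equals MEC at q*: 14.3 + 0.8×23.8169 = 33.3535.

tax = 33.4 per unit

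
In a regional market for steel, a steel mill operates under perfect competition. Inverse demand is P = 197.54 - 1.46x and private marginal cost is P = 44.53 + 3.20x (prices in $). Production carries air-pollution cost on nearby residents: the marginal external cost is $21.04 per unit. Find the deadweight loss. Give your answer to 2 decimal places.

DWL = $47.50

Market equilibrium (private): 44.53 + 3.20x = 197.54 - 1.46x → x_m = 32.8348.
Social marginal cost = private MC + MEC = 65.57 + 3.20x.
Set SMC = demand: 65.57 + 3.20x = 197.54 - 1.46x → x* = 28.3197.
The loss is the area between SMC and demand from x* to x_m; with linear curves that's a triangle of height MEC(x_m).
DWL = ½ × 4.5151 × 21.0400 = 47.4989.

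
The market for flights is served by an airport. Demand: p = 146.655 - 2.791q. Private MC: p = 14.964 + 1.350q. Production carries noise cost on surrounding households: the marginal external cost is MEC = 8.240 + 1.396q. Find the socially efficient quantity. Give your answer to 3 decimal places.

Social marginal cost = private MC + MEC = 23.204 + 2.746q.
Set SMC = demand: 23.204 + 2.746q = 146.655 - 2.791q → q* = 22.2956.

q* = 22.296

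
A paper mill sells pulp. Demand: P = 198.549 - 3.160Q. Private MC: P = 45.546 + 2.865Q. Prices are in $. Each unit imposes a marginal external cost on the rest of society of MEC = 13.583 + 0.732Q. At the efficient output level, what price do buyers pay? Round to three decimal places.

P = $133.347

Social marginal cost = private MC + MEC = 59.129 + 3.597Q.
Set SMC = demand: 59.129 + 3.597Q = 198.549 - 3.160Q → Q* = 20.6334.
Consumer price on the demand curve at Q*: 198.549 − 3.160×20.6334 = 133.3475.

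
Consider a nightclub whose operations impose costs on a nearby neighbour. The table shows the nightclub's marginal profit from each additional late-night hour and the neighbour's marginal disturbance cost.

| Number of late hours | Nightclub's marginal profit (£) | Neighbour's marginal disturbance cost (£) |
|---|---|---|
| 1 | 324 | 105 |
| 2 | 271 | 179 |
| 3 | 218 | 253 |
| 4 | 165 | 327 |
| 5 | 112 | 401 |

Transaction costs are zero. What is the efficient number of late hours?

Bargaining reaches the level where marginal profit last exceeds marginal disturbance cost.
That holds through level 2 (271 ≥ 179) but not at 3 (218 < 253).

2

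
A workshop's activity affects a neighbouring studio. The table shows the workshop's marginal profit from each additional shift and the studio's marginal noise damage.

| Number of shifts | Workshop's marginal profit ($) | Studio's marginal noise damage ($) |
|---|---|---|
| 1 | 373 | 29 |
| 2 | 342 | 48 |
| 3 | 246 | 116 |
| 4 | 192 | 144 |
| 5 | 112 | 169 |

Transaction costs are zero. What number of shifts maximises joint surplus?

4

Bargaining reaches the level where marginal profit last exceeds marginal noise damage.
That holds through level 4 (192 ≥ 144) but not at 5 (112 < 169).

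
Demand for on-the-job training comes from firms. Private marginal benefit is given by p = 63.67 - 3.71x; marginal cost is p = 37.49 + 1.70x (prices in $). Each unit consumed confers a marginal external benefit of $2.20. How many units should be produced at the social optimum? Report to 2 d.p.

Social marginal benefit = demand + MEB = 65.87 - 3.71x.
Set SMB = MC: 65.87 - 3.71x = 37.49 + 1.70x → x* = 5.2458.

x* = 5.25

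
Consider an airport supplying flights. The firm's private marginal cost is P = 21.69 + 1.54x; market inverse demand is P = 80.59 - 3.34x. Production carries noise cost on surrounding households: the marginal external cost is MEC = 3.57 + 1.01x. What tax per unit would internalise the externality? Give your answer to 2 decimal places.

Social marginal cost = private MC + MEC = 25.26 + 2.55x.
Set SMC = demand: 25.26 + 2.55x = 80.59 - 3.34x → x* = 9.3939.
The Pigouvian tax equals MEC at x*: 3.57 + 1.01×9.3939 = 13.0578.

tax = 13.06 per unit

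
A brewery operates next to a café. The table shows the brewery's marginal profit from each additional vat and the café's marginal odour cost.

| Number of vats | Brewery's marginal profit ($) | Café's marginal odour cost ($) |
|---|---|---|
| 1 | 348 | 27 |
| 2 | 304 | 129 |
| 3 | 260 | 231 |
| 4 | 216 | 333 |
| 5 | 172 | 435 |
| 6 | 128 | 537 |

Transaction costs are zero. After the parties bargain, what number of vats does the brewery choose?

Bargaining reaches the level where marginal profit last exceeds marginal odour cost.
That holds through level 3 (260 ≥ 231) but not at 4 (216 < 333).

3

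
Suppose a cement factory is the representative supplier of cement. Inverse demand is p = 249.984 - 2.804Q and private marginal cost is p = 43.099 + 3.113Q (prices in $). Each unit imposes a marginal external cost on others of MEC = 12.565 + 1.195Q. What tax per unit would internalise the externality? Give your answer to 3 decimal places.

Social marginal cost = private MC + MEC = 55.664 + 4.308Q.
Set SMC = demand: 55.664 + 4.308Q = 249.984 - 2.804Q → Q* = 27.3228.
The Pigouvian tax equals MEC at Q*: 12.565 + 1.195×27.3228 = 45.2157.

tax = $45.216 per unit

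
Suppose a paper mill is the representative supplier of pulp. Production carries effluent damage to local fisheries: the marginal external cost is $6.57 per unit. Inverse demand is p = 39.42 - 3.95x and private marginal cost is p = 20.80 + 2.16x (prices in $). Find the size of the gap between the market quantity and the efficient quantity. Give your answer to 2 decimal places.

1.08 units

Market equilibrium (private): 20.80 + 2.16x = 39.42 - 3.95x → x_m = 3.0475.
Social marginal cost = private MC + MEC = 27.37 + 2.16x.
Set SMC = demand: 27.37 + 2.16x = 39.42 - 3.95x → x* = 1.9722.
Gap = |3.0475 − 1.9722| = 1.0753.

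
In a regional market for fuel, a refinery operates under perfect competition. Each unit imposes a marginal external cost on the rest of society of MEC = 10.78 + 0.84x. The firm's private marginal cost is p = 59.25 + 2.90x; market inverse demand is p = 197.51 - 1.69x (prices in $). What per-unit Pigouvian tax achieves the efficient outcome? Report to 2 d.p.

Social marginal cost = private MC + MEC = 70.03 + 3.74x.
Set SMC = demand: 70.03 + 3.74x = 197.51 - 1.69x → x* = 23.4770.
The Pigouvian tax equals MEC at x*: 10.78 + 0.84×23.4770 = 30.5007.

tax = $30.50 per unit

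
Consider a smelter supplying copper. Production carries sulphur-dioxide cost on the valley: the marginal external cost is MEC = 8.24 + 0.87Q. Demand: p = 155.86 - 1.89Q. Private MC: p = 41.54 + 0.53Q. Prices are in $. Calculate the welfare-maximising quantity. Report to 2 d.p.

Social marginal cost = private MC + MEC = 49.78 + 1.40Q.
Set SMC = demand: 49.78 + 1.40Q = 155.86 - 1.89Q → Q* = 32.2432.

Q* = 32.24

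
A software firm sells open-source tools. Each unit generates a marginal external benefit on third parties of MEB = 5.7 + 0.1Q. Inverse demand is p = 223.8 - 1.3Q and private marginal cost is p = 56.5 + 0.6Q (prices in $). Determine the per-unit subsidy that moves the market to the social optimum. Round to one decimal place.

subsidy = $15.3 per unit

Social marginal cost = private MC − MEB = 50.8 + 0.5Q.
Set SMC = demand: 50.8 + 0.5Q = 223.8 - 1.3Q → Q* = 96.1111.
The Pigouvian subsidy equals MEB at Q*: 5.7 + 0.1×96.1111 = 15.3111.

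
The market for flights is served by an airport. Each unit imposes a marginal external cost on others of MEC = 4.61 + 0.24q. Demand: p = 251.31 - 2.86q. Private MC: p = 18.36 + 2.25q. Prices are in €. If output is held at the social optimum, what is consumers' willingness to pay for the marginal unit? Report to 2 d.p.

P = €129.24

Social marginal cost = private MC + MEC = 22.97 + 2.49q.
Set SMC = demand: 22.97 + 2.49q = 251.31 - 2.86q → q* = 42.6804.
Consumer price on the demand curve at q*: 251.31 − 2.86×42.6804 = 129.2441.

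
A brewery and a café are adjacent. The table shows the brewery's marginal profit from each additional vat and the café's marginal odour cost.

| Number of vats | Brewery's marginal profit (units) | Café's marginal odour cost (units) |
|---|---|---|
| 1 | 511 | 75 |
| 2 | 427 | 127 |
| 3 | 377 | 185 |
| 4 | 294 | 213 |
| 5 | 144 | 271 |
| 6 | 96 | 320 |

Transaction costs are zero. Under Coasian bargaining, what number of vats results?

Bargaining reaches the level where marginal profit last exceeds marginal odour cost.
That holds through level 4 (294 ≥ 213) but not at 5 (144 < 271).

4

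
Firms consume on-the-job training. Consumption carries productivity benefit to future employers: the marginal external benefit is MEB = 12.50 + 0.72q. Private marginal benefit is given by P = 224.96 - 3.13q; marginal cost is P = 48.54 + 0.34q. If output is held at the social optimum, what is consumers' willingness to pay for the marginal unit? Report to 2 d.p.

Social marginal benefit = demand + MEB = 237.46 - 2.41q.
Set SMB = MC: 237.46 - 2.41q = 48.54 + 0.34q → q* = 68.6982.
Consumer price on the demand curve at q*: 224.96 − 3.13×68.6982 = 9.9346.

P = 9.93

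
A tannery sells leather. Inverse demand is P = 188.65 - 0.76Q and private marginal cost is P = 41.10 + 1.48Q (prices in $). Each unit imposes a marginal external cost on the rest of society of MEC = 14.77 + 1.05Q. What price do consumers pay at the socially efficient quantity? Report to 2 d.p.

Social marginal cost = private MC + MEC = 55.87 + 2.53Q.
Set SMC = demand: 55.87 + 2.53Q = 188.65 - 0.76Q → Q* = 40.3587.
Consumer price on the demand curve at Q*: 188.65 − 0.76×40.3587 = 157.9774.

P = $157.98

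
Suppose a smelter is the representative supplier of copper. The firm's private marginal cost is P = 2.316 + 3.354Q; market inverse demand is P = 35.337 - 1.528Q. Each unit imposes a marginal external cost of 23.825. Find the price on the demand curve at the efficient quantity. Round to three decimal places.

P = 32.459

Social marginal cost = private MC + MEC = 26.141 + 3.354Q.
Set SMC = demand: 26.141 + 3.354Q = 35.337 - 1.528Q → Q* = 1.8837.
Consumer price on the demand curve at Q*: 35.337 − 1.528×1.8837 = 32.4587.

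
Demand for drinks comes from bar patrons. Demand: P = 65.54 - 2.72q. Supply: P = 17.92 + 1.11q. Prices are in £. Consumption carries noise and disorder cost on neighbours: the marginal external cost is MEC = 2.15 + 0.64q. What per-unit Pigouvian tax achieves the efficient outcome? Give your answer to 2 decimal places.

Social marginal benefit = demand − MEC = 63.39 - 3.36q.
Set SMB = MC: 63.39 - 3.36q = 17.92 + 1.11q → q* = 10.1723.
The Pigouvian tax equals MEC at q*: 2.15 + 0.64×10.1723 = 8.6603.

tax = £8.66 per unit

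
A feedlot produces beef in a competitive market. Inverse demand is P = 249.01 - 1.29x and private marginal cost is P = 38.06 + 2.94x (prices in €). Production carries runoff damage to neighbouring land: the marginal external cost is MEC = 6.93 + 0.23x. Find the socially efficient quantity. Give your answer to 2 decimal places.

Social marginal cost = private MC + MEC = 44.99 + 3.17x.
Set SMC = demand: 44.99 + 3.17x = 249.01 - 1.29x → x* = 45.7444.

x* = 45.74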